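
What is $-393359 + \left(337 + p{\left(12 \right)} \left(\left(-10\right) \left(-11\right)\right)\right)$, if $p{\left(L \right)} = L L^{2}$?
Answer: $-202942$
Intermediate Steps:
$p{\left(L \right)} = L^{3}$
$-393359 + \left(337 + p{\left(12 \right)} \left(\left(-10\right) \left(-11\right)\right)\right) = -393359 + \left(337 + 12^{3} \left(\left(-10\right) \left(-11\right)\right)\right) = -393359 + \left(337 + 1728 \cdot 110\right) = -393359 + \left(337 + 190080\right) = -393359 + 190417 = -202942$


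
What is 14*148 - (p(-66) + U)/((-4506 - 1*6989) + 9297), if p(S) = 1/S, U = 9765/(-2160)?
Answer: 2404644773/1160544 ≈ 2072.0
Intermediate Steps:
U = -217/48 (U = 9765*(-1/2160) = -217/48 ≈ -4.5208)
14*148 - (p(-66) + U)/((-4506 - 1*6989) + 9297) = 14*148 - (1/(-66) - 217/48)/((-4506 - 1*6989) + 9297) = 2072 - (-1/66 - 217/48)/((-4506 - 6989) + 9297) = 2072 - (-2395)/(528*(-11495 + 9297)) = 2072 - (-2395)/(528*(-2198)) = 2072 - (-2395)*(-1)/(528*2198) = 2072 - 1*2395/1160544 = 2072 - 2395/1160544 = 2404644773/1160544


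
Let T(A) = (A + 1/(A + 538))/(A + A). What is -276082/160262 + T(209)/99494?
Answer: -1072113126671060/622349501745411 ≈ -1.7227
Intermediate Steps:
T(A) = (A + 1/(538 + A))/(2*A) (T(A) = (A + 1/(538 + A))/((2*A)) = (A + 1/(538 + A))*(1/(2*A)) = (A + 1/(538 + A))/(2*A))
-276082/160262 + T(209)/99494 = -276082/160262 + ((1/2)*(1 + 209**2 + 538*209)/(209*(538 + 209)))/99494 = -276082*1/160262 + ((1/2)*(1/209)*(1 + 43681 + 112442)/747)*(1/99494) = -138041/80131 + ((1/2)*(1/209)*(1/747)*156124)*(1/99494) = -138041/80131 + (78062/156123)*(1/99494) = -138041/80131 + 39031/7766650881 = -1072113126671060/622349501745411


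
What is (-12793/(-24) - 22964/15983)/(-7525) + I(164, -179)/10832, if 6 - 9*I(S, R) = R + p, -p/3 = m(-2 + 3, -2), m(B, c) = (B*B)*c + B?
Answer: -50401938506/732817752975 ≈ -0.068778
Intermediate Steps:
m(B, c) = B + c*B**2 (m(B, c) = B**2*c + B = c*B**2 + B = B + c*B**2)
p = 3 (p = -3*(-2 + 3)*(1 + (-2 + 3)*(-2)) = -3*(1 + 1*(-2)) = -3*(1 - 2) = -3*(-1) = 3)
I(S, R) = 1/3 - R/9 (I(S, R) = 2/3 - (R + 3)/9 = 2/3 - (3 + R)/9 = 2/3 + (-1/3 - R/9) = 1/3 - R/9)
(-12793/(-24) - 22964/15983)/(-7525) + I(164, -179)/10832 = (-12793/(-24) - 22964/15983)/(-7525) + (1/3 - 1/9*(-179))/10832 = (-12793*(-1/24) - 22964*1/15983)*(-1/7525) + (1/3 + 179/9)*(1/10832) = (12793/24 - 22964/15983)*(-1/7525) + (182/9)*(1/10832) = (203919383/383592)*(-1/7525) + 91/48744 = -203919383/2886529800 + 91/48744 = -50401938506/732817752975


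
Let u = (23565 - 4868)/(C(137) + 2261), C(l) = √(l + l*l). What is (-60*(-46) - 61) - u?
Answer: 13704313368/5093215 + 18697*√18906/5093215 ≈ 2691.2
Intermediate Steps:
C(l) = √(l + l²)
u = 18697/(2261 + √18906) (u = (23565 - 4868)/(√(137*(1 + 137)) + 2261) = 18697/(√(137*138) + 2261) = 18697/(√18906 + 2261) = 18697/(2261 + √18906) ≈ 7.7953)
(-60*(-46) - 61) - u = (-60*(-46) - 61) - (42273917/5093215 - 18697*√18906/5093215) = (2760 - 61) + (-42273917/5093215 + 18697*√18906/5093215) = 2699 + (-42273917/5093215 + 18697*√18906/5093215) = 13704313368/5093215 + 18697*√18906/5093215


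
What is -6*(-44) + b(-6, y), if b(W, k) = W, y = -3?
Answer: 258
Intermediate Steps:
-6*(-44) + b(-6, y) = -6*(-44) - 6 = 264 - 6 = 258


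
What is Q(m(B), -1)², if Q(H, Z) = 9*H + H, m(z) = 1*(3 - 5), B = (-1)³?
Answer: 400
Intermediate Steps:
B = -1
m(z) = -2 (m(z) = 1*(-2) = -2)
Q(H, Z) = 10*H
Q(m(B), -1)² = (10*(-2))² = (-20)² = 400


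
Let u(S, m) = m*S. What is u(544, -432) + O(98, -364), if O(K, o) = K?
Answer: -234910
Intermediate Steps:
u(S, m) = S*m
u(544, -432) + O(98, -364) = 544*(-432) + 98 = -235008 + 98 = -234910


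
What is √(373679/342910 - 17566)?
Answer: I*√2065409813178710/342910 ≈ 132.53*I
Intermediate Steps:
√(373679/342910 - 17566) = √(-6023183381/342910) = I*√2065409813178710/342910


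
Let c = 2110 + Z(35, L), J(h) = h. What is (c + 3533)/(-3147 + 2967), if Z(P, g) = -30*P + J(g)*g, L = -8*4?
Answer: -5617/180 ≈ -31.206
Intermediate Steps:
L = -32
Z(P, g) = g² - 30*P (Z(P, g) = -30*P + g*g = -30*P + g² = g² - 30*P)
c = 2084 (c = 2110 + ((-32)² - 30*35) = 2110 + (1024 - 1050) = 2110 - 26 = 2084)
(c + 3533)/(-3147 + 2967) = (2084 + 3533)/(-3147 + 2967) = 5617/(-180) = 5617*(-1/180) = -5617/180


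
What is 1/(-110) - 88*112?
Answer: -1084161/110 ≈ -9856.0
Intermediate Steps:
1/(-110) - 88*112 = -1/110 - 9856 = -1084161/110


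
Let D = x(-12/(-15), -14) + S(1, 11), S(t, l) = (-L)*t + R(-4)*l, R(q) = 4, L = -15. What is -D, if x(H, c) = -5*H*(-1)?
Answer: -63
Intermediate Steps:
x(H, c) = 5*H
S(t, l) = 4*l + 15*t (S(t, l) = (-1*(-15))*t + 4*l = 15*t + 4*l = 4*l + 15*t)
D = 63 (D = 5*(-12/(-15)) + (4*11 + 15*1) = 5*(-12*(-1/15)) + (44 + 15) = 5*(⅘) + 59 = 4 + 59 = 63)
-D = -1*63 = -63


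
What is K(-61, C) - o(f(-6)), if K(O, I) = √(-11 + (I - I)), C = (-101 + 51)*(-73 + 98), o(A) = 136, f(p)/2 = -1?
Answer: -136 + I*√11 ≈ -136.0 + 3.3166*I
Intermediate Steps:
f(p) = -2 (f(p) = 2*(-1) = -2)
C = -1250 (C = -50*25 = -1250)
K(O, I) = I*√11 (K(O, I) = √(-11 + 0) = √(-11) = I*√11)
K(-61, C) - o(f(-6)) = I*√11 - 1*136 = I*√11 - 136 = -136 + I*√11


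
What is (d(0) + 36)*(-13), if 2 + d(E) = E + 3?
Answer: -481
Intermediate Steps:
d(E) = 1 + E (d(E) = -2 + (E + 3) = -2 + (3 + E) = 1 + E)
(d(0) + 36)*(-13) = ((1 + 0) + 36)*(-13) = (1 + 36)*(-13) = 37*(-13) = -481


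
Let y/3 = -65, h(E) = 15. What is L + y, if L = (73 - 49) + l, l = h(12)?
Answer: -156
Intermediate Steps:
l = 15
y = -195 (y = 3*(-65) = -195)
L = 39 (L = (73 - 49) + 15 = 24 + 15 = 39)
L + y = 39 - 195 = -156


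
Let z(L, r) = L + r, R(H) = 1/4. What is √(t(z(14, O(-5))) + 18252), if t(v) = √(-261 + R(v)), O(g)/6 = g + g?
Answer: √(73008 + 2*I*√1043)/2 ≈ 135.1 + 0.059762*I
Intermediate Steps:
R(H) = ¼
O(g) = 12*g (O(g) = 6*(g + g) = 6*(2*g) = 12*g)
t(v) = I*√1043/2 (t(v) = √(-261 + ¼) = √(-1043/4) = I*√1043/2)
√(t(z(14, O(-5))) + 18252) = √(I*√1043/2 + 18252) = √(18252 + I*√1043/2)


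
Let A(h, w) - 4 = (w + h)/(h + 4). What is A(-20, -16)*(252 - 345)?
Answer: -2325/4 ≈ -581.25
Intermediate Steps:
A(h, w) = 4 + (h + w)/(4 + h) (A(h, w) = 4 + (w + h)/(h + 4) = 4 + (h + w)/(4 + h))
A(-20, -16)*(252 - 345) = ((16 - 16 + 5*(-20))/(4 - 20))*(252 - 345) = ((16 - 16 - 100)/(-16))*(-93) = -1/16*(-100)*(-93) = (25/4)*(-93) = -2325/4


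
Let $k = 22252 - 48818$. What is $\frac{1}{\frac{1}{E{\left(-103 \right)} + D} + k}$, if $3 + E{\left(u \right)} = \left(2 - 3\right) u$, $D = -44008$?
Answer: $- \frac{43908}{1166459929} \approx -3.7642 \cdot 10^{-5}$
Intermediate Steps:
$k = -26566$
$E{\left(u \right)} = -3 - u$ ($E{\left(u \right)} = -3 + \left(2 - 3\right) u = -3 - u$)
$\frac{1}{\frac{1}{E{\left(-103 \right)} + D} + k} = \frac{1}{\frac{1}{\left(-3 - -103\right) - 44008} - 26566} = \frac{1}{\frac{1}{\left(-3 + 103\right) - 44008} - 26566} = \frac{1}{\frac{1}{100 - 44008} - 26566} = \frac{1}{\frac{1}{-43908} - 26566} = \frac{1}{- \frac{1}{43908} - 26566} = \frac{1}{- \frac{1166459929}{43908}} = - \frac{43908}{1166459929}$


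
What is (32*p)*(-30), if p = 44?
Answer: -42240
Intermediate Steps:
(32*p)*(-30) = (32*44)*(-30) = 1408*(-30) = -42240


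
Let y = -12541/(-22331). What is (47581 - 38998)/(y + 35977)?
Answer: 63888991/267804976 ≈ 0.23857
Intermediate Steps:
y = 12541/22331 (y = -12541*(-1/22331) = 12541/22331 ≈ 0.56160)
(47581 - 38998)/(y + 35977) = (47581 - 38998)/(12541/22331 + 35977) = 8583/(803414928/22331) = 8583*(22331/803414928) = 63888991/267804976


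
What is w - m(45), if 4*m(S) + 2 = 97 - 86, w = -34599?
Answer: -138405/4 ≈ -34601.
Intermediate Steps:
m(S) = 9/4 (m(S) = -½ + (97 - 86)/4 = -½ + (¼)*11 = -½ + 11/4 = 9/4)
w - m(45) = -34599 - 1*9/4 = -34599 - 9/4 = -138405/4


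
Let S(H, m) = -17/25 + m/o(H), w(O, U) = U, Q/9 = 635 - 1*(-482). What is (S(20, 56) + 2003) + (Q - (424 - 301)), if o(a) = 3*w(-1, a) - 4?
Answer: 298333/25 ≈ 11933.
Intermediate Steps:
Q = 10053 (Q = 9*(635 - 1*(-482)) = 9*(635 + 482) = 9*1117 = 10053)
o(a) = -4 + 3*a (o(a) = 3*a - 4 = -4 + 3*a)
S(H, m) = -17/25 + m/(-4 + 3*H)
(S(20, 56) + 2003) + (Q - (424 - 301)) = ((68 - 51*20 + 25*56)/(25*(-4 + 3*20)) + 2003) + (10053 - (424 - 301)) = ((68 - 1020 + 1400)/(25*(-4 + 60)) + 2003) + (10053 - 1*123) = ((1/25)*448/56 + 2003) + (10053 - 123) = ((1/25)*(1/56)*448 + 2003) + 9930 = (8/25 + 2003) + 9930 = 50083/25 + 9930 = 298333/25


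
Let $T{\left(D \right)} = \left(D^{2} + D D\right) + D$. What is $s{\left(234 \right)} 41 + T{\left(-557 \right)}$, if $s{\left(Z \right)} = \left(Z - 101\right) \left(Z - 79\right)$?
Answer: $1465156$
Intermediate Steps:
$s{\left(Z \right)} = \left(-101 + Z\right) \left(-79 + Z\right)$
$T{\left(D \right)} = D + 2 D^{2}$ ($T{\left(D \right)} = \left(D^{2} + D^{2}\right) + D = 2 D^{2} + D = D + 2 D^{2}$)
$s{\left(234 \right)} 41 + T{\left(-557 \right)} = \left(7979 + 234^{2} - 42120\right) 41 - 557 \left(1 + 2 \left(-557\right)\right) = \left(7979 + 54756 - 42120\right) 41 - 557 \left(1 - 1114\right) = 20615 \cdot 41 - -619941 = 845215 + 619941 = 1465156$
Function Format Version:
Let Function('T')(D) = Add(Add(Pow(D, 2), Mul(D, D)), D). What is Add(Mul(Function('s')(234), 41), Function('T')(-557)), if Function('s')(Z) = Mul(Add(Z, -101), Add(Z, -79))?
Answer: 1465156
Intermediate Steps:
Function('s')(Z) = Mul(Add(-101, Z), Add(-79, Z))
Function('T')(D) = Add(D, Mul(2, Pow(D, 2))) (Function('T')(D) = Add(Add(Pow(D, 2), Pow(D, 2)), D) = Add(Mul(2, Pow(D, 2)), D) = Add(D, Mul(2, Pow(D, 2))))
Add(Mul(Function('s')(234), 41), Function('T')(-557)) = Add(Mul(Add(7979, Pow(234, 2), Mul(-180, 234)), 41), Mul(-557, Add(1, Mul(2, -557)))) = Add(Mul(Add(7979, 54756, -42120), 41), Mul(-557, Add(1, -1114))) = Add(Mul(20615, 41), Mul(-557, -1113)) = Add(845215, 619941) = 1465156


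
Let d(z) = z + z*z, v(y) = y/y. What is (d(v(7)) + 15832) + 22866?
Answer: 38700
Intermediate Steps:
v(y) = 1
d(z) = z + z²
(d(v(7)) + 15832) + 22866 = (1*(1 + 1) + 15832) + 22866 = (1*2 + 15832) + 22866 = (2 + 15832) + 22866 = 15834 + 22866 = 38700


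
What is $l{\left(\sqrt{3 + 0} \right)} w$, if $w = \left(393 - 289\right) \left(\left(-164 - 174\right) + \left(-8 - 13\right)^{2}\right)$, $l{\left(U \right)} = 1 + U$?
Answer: $10712 + 10712 \sqrt{3} \approx 29266.0$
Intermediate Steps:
$w = 10712$ ($w = 104 \left(-338 + \left(-21\right)^{2}\right) = 104 \left(-338 + 441\right) = 104 \cdot 103 = 10712$)
$l{\left(\sqrt{3 + 0} \right)} w = \left(1 + \sqrt{3 + 0}\right) 10712 = \left(1 + \sqrt{3}\right) 10712 = 10712 + 10712 \sqrt{3}$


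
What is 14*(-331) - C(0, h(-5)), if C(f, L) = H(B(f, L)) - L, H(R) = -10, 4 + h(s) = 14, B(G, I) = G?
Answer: -4614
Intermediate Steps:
h(s) = 10 (h(s) = -4 + 14 = 10)
C(f, L) = -10 - L
14*(-331) - C(0, h(-5)) = 14*(-331) - (-10 - 1*10) = -4634 - (-10 - 10) = -4634 - 1*(-20) = -4634 + 20 = -4614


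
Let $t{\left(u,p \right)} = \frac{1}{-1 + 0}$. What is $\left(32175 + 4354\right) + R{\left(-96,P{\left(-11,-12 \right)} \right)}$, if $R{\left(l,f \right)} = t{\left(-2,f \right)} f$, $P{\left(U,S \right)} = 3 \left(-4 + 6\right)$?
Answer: $36523$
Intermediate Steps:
$t{\left(u,p \right)} = -1$ ($t{\left(u,p \right)} = \frac{1}{-1} = -1$)
$P{\left(U,S \right)} = 6$ ($P{\left(U,S \right)} = 3 \cdot 2 = 6$)
$R{\left(l,f \right)} = - f$
$\left(32175 + 4354\right) + R{\left(-96,P{\left(-11,-12 \right)} \right)} = \left(32175 + 4354\right) - 6 = 36529 - 6 = 36523$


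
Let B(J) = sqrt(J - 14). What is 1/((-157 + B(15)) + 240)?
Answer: 1/84 ≈ 0.011905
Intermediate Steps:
B(J) = sqrt(-14 + J)
1/((-157 + B(15)) + 240) = 1/((-157 + sqrt(-14 + 15)) + 240) = 1/((-157 + sqrt(1)) + 240) = 1/((-157 + 1) + 240) = 1/(-156 + 240) = 1/84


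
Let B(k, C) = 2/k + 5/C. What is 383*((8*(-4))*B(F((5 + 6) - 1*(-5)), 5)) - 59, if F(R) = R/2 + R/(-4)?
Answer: -18443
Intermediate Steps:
F(R) = R/4 (F(R) = R*(½) + R*(-¼) = R/2 - R/4 = R/4)
383*((8*(-4))*B(F((5 + 6) - 1*(-5)), 5)) - 59 = 383*((8*(-4))*(2/((((5 + 6) - 1*(-5))/4)) + 5/5)) - 59 = 383*(-32*(2/(((11 + 5)/4)) + 5*(⅕))) - 59 = 383*(-32*(2/(((¼)*16)) + 1)) - 59 = 383*(-32*(2/4 + 1)) - 59 = 383*(-32*(2*(¼) + 1)) - 59 = 383*(-32*(½ + 1)) - 59 = 383*(-32*3/2) - 59 = 383*(-48) - 59 = -18384 - 59 = -18443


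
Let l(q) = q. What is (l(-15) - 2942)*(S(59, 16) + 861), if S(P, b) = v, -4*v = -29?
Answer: -10269661/4 ≈ -2.5674e+6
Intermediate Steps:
v = 29/4 (v = -1/4*(-29) = 29/4 ≈ 7.2500)
S(P, b) = 29/4
(l(-15) - 2942)*(S(59, 16) + 861) = (-15 - 2942)*(29/4 + 861) = -2957*3473/4 = -10269661/4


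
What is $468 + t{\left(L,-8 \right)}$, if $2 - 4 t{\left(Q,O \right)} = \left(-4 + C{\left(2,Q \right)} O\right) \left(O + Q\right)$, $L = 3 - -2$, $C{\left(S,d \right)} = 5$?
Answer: $\frac{871}{2} \approx 435.5$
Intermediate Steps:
$L = 5$ ($L = 3 + 2 = 5$)
$t{\left(Q,O \right)} = \frac{1}{2} - \frac{\left(-4 + 5 O\right) \left(O + Q\right)}{4}$
$468 + t{\left(L,-8 \right)} = 468 - \left(\frac{5}{2} - 50 + 80\right) = 468 + \left(\frac{1}{2} - 8 + 5 - 80 + 50\right) = 468 - \frac{65}{2} = \frac{871}{2}$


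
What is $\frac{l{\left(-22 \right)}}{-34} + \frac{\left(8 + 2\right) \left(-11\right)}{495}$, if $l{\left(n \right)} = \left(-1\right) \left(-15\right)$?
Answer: $- \frac{203}{306} \approx -0.6634$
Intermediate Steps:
$l{\left(n \right)} = 15$
$\frac{l{\left(-22 \right)}}{-34} + \frac{\left(8 + 2\right) \left(-11\right)}{495} = \frac{15}{-34} + \frac{\left(8 + 2\right) \left(-11\right)}{495} = 15 \left(- \frac{1}{34}\right) + 10 \left(-11\right) \frac{1}{495} = - \frac{15}{34} - \frac{2}{9} = - \frac{203}{306}$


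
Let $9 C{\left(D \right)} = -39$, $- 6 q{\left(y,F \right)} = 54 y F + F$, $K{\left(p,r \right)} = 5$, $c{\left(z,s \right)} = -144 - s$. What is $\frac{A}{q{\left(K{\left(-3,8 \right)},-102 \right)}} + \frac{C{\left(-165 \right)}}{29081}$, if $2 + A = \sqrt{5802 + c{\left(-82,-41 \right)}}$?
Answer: $- \frac{18029}{30917577} + \frac{\sqrt{5699}}{4607} \approx 0.015803$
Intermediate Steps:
$q{\left(y,F \right)} = - \frac{F}{6} - 9 F y$ ($q{\left(y,F \right)} = - \frac{54 y F + F}{6} = - \frac{54 F y + F}{6} = - \frac{F + 54 F y}{6} = - \frac{F}{6} - 9 F y$)
$C{\left(D \right)} = - \frac{13}{3}$ ($C{\left(D \right)} = \frac{1}{9} \left(-39\right) = - \frac{13}{3}$)
$A = -2 + \sqrt{5699}$ ($A = -2 + \sqrt{5802 - 103} = -2 + \sqrt{5699} \approx 73.492$)
$\frac{A}{q{\left(K{\left(-3,8 \right)},-102 \right)}} + \frac{C{\left(-165 \right)}}{29081} = \frac{-2 + \sqrt{5699}}{\left(- \frac{1}{6}\right) \left(-102\right) \left(1 + 54 \cdot 5\right)} - \frac{13}{3 \cdot 29081} = \frac{-2 + \sqrt{5699}}{\left(- \frac{1}{6}\right) \left(-102\right) \left(1 + 270\right)} - \frac{1}{6711} = \frac{-2 + \sqrt{5699}}{\left(- \frac{1}{6}\right) \left(-102\right) 271} - \frac{1}{6711} = \frac{-2 + \sqrt{5699}}{4607} - \frac{1}{6711} = \left(-2 + \sqrt{5699}\right) \frac{1}{4607} - \frac{1}{6711} = \left(- \frac{2}{4607} + \frac{\sqrt{5699}}{4607}\right) - \frac{1}{6711} = - \frac{18029}{30917577} + \frac{\sqrt{5699}}{4607}$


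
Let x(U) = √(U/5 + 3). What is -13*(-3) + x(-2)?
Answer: 39 + √65/5 ≈ 40.612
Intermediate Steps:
x(U) = √(3 + U/5) (x(U) = √(U*(⅕) + 3) = √(U/5 + 3) = √(3 + U/5))
-13*(-3) + x(-2) = -13*(-3) + √(75 + 5*(-2))/5 = 39 + √(75 - 10)/5 = 39 + √65/5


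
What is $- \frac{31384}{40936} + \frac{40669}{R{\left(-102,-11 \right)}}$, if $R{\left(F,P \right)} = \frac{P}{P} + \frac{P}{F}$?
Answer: $\frac{21226090547}{578221} \approx 36709.0$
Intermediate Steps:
$R{\left(F,P \right)} = 1 + \frac{P}{F}$
$- \frac{31384}{40936} + \frac{40669}{R{\left(-102,-11 \right)}} = - \frac{31384}{40936} + \frac{40669}{\frac{1}{-102} \left(-102 - 11\right)} = \left(-31384\right) \frac{1}{40936} + \frac{40669}{\left(- \frac{1}{102}\right) \left(-113\right)} = - \frac{3923}{5117} + \frac{40669}{\frac{113}{102}} = - \frac{3923}{5117} + 40669 \cdot \frac{102}{113} = - \frac{3923}{5117} + \frac{4148238}{113} = \frac{21226090547}{578221}$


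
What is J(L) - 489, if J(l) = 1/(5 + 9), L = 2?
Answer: -6845/14 ≈ -488.93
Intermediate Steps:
J(l) = 1/14
J(L) - 489 = 1/14 - 489 = -6845/14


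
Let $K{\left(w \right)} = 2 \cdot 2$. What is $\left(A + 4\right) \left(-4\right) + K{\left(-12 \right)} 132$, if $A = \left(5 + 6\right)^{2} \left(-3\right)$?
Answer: $1964$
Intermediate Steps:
$K{\left(w \right)} = 4$
$A = -363$ ($A = 11^{2} \left(-3\right) = 121 \left(-3\right) = -363$)
$\left(A + 4\right) \left(-4\right) + K{\left(-12 \right)} 132 = \left(-363 + 4\right) \left(-4\right) + 4 \cdot 132 = \left(-359\right) \left(-4\right) + 528 = 1436 + 528 = 1964$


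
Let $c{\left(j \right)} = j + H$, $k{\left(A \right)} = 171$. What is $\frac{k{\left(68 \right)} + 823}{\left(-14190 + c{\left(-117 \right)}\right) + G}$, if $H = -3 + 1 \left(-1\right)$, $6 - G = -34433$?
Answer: $\frac{497}{10064} \approx 0.049384$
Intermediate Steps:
$G = 34439$ ($G = 6 - -34433 = 6 + 34433 = 34439$)
$H = -4$ ($H = -3 - 1 = -4$)
$c{\left(j \right)} = -4 + j$ ($c{\left(j \right)} = j - 4 = -4 + j$)
$\frac{k{\left(68 \right)} + 823}{\left(-14190 + c{\left(-117 \right)}\right) + G} = \frac{171 + 823}{\left(-14190 - 121\right) + 34439} = \frac{994}{\left(-14190 - 121\right) + 34439} = \frac{994}{-14311 + 34439} = \frac{994}{20128} = 994 \cdot \frac{1}{20128} = \frac{497}{10064}$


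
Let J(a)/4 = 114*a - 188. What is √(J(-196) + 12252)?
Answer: 2*I*√19469 ≈ 279.06*I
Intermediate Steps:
J(a) = -752 + 456*a (J(a) = 4*(114*a - 188) = 4*(-188 + 114*a) = -752 + 456*a)
√(J(-196) + 12252) = √((-752 + 456*(-196)) + 12252) = √((-752 - 89376) + 12252) = √(-90128 + 12252) = √(-77876) = 2*I*√19469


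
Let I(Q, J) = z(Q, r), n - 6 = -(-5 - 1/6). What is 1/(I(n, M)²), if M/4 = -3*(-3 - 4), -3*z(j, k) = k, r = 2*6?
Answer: 1/16 ≈ 0.062500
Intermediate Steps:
r = 12
z(j, k) = -k/3
n = 67/6 (n = 6 - (-5 - 1/6) = 6 - (-5 - 1*⅙) = 6 - (-5 - ⅙) = 6 - 1*(-31/6) = 6 + 31/6 = 67/6 ≈ 11.167)
M = 84 (M = 4*(-3*(-3 - 4)) = 4*(-3*(-7)) = 4*21 = 84)
I(Q, J) = -4 (I(Q, J) = -⅓*12 = -4)
1/(I(n, M)²) = 1/((-4)²) = 1/16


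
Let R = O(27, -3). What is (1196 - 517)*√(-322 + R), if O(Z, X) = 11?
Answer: 679*I*√311 ≈ 11974.0*I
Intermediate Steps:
R = 11
(1196 - 517)*√(-322 + R) = (1196 - 517)*√(-322 + 11) = 679*√(-311) = 679*(I*√311) = 679*I*√311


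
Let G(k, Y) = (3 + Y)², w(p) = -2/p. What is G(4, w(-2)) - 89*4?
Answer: -340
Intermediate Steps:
G(4, w(-2)) - 89*4 = (3 - 2/(-2))² - 89*4 = (3 - 2*(-½))² - 356 = (3 + 1)² - 356 = 4² - 356 = 16 - 356 = -340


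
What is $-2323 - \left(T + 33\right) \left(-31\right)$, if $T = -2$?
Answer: $-1362$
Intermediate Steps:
$-2323 - \left(T + 33\right) \left(-31\right) = -2323 - \left(-2 + 33\right) \left(-31\right) = -2323 - 31 \left(-31\right) = -2323 - -961 = -2323 + 961 = -1362$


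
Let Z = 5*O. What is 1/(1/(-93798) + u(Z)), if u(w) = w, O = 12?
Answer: 93798/5627879 ≈ 0.016667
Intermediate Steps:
Z = 60 (Z = 5*12 = 60)
1/(1/(-93798) + u(Z)) = 1/(1/(-93798) + 60) = 1/(-1/93798 + 60) = 1/(5627879/93798) = 93798/5627879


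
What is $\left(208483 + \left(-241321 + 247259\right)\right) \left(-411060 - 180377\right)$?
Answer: $-126816512977$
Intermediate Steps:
$\left(208483 + \left(-241321 + 247259\right)\right) \left(-411060 - 180377\right) = \left(208483 + 5938\right) \left(-591437\right) = 214421 \left(-591437\right) = -126816512977$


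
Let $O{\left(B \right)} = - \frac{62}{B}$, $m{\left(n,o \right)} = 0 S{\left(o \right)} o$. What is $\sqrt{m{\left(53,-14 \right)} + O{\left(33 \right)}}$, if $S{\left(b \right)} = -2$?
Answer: $\frac{i \sqrt{2046}}{33} \approx 1.3707 i$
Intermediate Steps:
$m{\left(n,o \right)} = 0$ ($m{\left(n,o \right)} = 0 \left(-2\right) o = 0 o = 0$)
$\sqrt{m{\left(53,-14 \right)} + O{\left(33 \right)}} = \sqrt{0 - \frac{62}{33}} = \sqrt{- \frac{62}{33}} = \frac{i \sqrt{2046}}{33}$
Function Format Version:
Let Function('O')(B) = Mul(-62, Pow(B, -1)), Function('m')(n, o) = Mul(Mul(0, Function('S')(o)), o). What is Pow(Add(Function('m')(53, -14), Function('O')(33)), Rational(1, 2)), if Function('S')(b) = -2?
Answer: Mul(Rational(1, 33), I, Pow(2046, Rational(1, 2))) ≈ Mul(1.3707, I)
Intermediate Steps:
Function('m')(n, o) = 0 (Function('m')(n, o) = Mul(Mul(0, -2), o) = Mul(0, o) = 0)
Pow(Add(Function('m')(53, -14), Function('O')(33)), Rational(1, 2)) = Pow(Add(0, Mul(-62, Pow(33, -1))), Rational(1, 2)) = Pow(Add(0, Mul(-62, Rational(1, 33))), Rational(1, 2)) = Pow(Add(0, Rational(-62, 33)), Rational(1, 2)) = Pow(Rational(-62, 33), Rational(1, 2)) = Mul(Rational(1, 33), I, Pow(2046, Rational(1, 2)))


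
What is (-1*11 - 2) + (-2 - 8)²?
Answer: 87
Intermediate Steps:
(-1*11 - 2) + (-2 - 8)² = (-11 - 2) + (-10)² = -13 + 100 = 87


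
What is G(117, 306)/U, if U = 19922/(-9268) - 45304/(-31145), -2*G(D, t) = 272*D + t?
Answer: 110409336450/4776029 ≈ 23117.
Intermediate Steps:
G(D, t) = -136*D - t/2 (G(D, t) = -(272*D + t)/2 = -(t + 272*D)/2 = -136*D - t/2)
U = -14328087/20617990 (U = 19922*(-1/9268) - 45304*(-1/31145) = -1423/662 + 45304/31145 = -14328087/20617990 ≈ -0.69493)
G(117, 306)/U = (-136*117 - ½*306)/(-14328087/20617990) = (-15912 - 153)*(-20617990/14328087) = -16065*(-20617990/14328087) = 110409336450/4776029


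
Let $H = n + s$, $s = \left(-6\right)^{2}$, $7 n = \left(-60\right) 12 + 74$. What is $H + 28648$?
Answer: $\frac{200142}{7} \approx 28592.0$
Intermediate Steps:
$n = - \frac{646}{7}$ ($n = \frac{\left(-60\right) 12 + 74}{7} = \frac{-720 + 74}{7} = \frac{1}{7} \left(-646\right) = - \frac{646}{7} \approx -92.286$)
$s = 36$
$H = - \frac{394}{7}$ ($H = - \frac{646}{7} + 36 = - \frac{394}{7} \approx -56.286$)
$H + 28648 = - \frac{394}{7} + 28648 = \frac{200142}{7}$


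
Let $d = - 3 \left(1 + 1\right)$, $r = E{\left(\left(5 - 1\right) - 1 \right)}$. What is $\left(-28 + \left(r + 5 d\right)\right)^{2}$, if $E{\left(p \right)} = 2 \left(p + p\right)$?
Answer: $2116$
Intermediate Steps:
$E{\left(p \right)} = 4 p$ ($E{\left(p \right)} = 2 \cdot 2 p = 4 p$)
$r = 12$ ($r = 4 \left(\left(5 - 1\right) - 1\right) = 4 \left(4 - 1\right) = 4 \cdot 3 = 12$)
$d = -6$ ($d = \left(-3\right) 2 = -6$)
$\left(-28 + \left(r + 5 d\right)\right)^{2} = \left(-28 + \left(12 + 5 \left(-6\right)\right)\right)^{2} = \left(-28 + \left(12 - 30\right)\right)^{2} = \left(-28 - 18\right)^{2} = \left(-46\right)^{2} = 2116$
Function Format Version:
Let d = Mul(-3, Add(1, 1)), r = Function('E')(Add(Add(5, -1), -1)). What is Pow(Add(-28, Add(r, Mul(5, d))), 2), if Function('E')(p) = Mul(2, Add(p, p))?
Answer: 2116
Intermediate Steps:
Function('E')(p) = Mul(4, p) (Function('E')(p) = Mul(2, Mul(2, p)) = Mul(4, p))
r = 12 (r = Mul(4, Add(Add(5, -1), -1)) = Mul(4, Add(4, -1)) = Mul(4, 3) = 12)
d = -6 (d = Mul(-3, 2) = -6)
Pow(Add(-28, Add(r, Mul(5, d))), 2) = Pow(Add(-28, Add(12, Mul(5, -6))), 2) = Pow(Add(-28, Add(12, -30)), 2) = Pow(Add(-28, -18), 2) = Pow(-46, 2) = 2116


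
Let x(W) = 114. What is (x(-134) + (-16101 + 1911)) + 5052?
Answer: -9024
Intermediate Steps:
(x(-134) + (-16101 + 1911)) + 5052 = (114 + (-16101 + 1911)) + 5052 = (114 - 14190) + 5052 = -14076 + 5052 = -9024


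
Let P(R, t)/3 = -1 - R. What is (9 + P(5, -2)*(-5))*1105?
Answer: 109395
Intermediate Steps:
P(R, t) = -3 - 3*R (P(R, t) = 3*(-1 - R) = -3 - 3*R)
(9 + P(5, -2)*(-5))*1105 = (9 + (-3 - 3*5)*(-5))*1105 = (9 + (-3 - 15)*(-5))*1105 = (9 - 18*(-5))*1105 = (9 + 90)*1105 = 99*1105 = 109395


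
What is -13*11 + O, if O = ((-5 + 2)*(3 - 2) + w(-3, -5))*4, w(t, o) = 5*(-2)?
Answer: -195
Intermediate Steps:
w(t, o) = -10
O = -52 (O = ((-5 + 2)*(3 - 2) - 10)*4 = (-3*1 - 10)*4 = (-3 - 10)*4 = -13*4 = -52)
-13*11 + O = -13*11 - 52 = -143 - 52 = -195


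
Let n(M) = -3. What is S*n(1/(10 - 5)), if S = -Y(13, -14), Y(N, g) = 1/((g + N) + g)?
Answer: -1/5 ≈ -0.20000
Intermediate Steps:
Y(N, g) = 1/(N + 2*g) (Y(N, g) = 1/((N + g) + g) = 1/(N + 2*g))
S = 1/15 (S = -1/(13 + 2*(-14)) = -1/(13 - 28) = -1/(-15) = -1*(-1/15) = 1/15 ≈ 0.066667)
S*n(1/(10 - 5)) = (1/15)*(-3) = -1/5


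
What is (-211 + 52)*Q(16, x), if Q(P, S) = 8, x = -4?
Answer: -1272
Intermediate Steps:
(-211 + 52)*Q(16, x) = (-211 + 52)*8 = -159*8 = -1272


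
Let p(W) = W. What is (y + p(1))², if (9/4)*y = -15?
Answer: 289/9 ≈ 32.111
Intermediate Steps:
y = -20/3 (y = (4/9)*(-15) = -20/3 ≈ -6.6667)
(y + p(1))² = (-20/3 + 1)² = (-17/3)² = 289/9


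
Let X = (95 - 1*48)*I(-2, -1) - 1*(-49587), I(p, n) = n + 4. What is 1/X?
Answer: 1/49728 ≈ 2.0109e-5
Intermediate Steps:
I(p, n) = 4 + n
X = 49728 (X = (95 - 1*48)*(4 - 1) - 1*(-49587) = (95 - 48)*3 + 49587 = 47*3 + 49587 = 141 + 49587 = 49728)
1/X = 1/49728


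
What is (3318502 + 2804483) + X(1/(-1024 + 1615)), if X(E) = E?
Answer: 3618684136/591 ≈ 6.1230e+6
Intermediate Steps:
(3318502 + 2804483) + X(1/(-1024 + 1615)) = (3318502 + 2804483) + 1/(-1024 + 1615) = 6122985 + 1/591 = 3618684136/591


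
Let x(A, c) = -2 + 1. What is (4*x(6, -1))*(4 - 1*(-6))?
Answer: -40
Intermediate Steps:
x(A, c) = -1
(4*x(6, -1))*(4 - 1*(-6)) = (4*(-1))*(4 - 1*(-6)) = -4*(4 + 6) = -4*10 = -40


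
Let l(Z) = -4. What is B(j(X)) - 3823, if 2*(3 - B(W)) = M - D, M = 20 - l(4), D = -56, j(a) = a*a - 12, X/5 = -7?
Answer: -3860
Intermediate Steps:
X = -35 (X = 5*(-7) = -35)
j(a) = -12 + a**2 (j(a) = a**2 - 12 = -12 + a**2)
M = 24 (M = 20 - 1*(-4) = 20 + 4 = 24)
B(W) = -37 (B(W) = 3 - (24 - 1*(-56))/2 = 3 - (24 + 56)/2 = 3 - 1/2*80 = 3 - 40 = -37)
B(j(X)) - 3823 = -37 - 3823 = -3860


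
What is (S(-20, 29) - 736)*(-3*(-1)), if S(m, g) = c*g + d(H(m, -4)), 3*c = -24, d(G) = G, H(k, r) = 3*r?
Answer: -2940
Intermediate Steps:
c = -8 (c = (1/3)*(-24) = -8)
S(m, g) = -12 - 8*g (S(m, g) = -8*g + 3*(-4) = -8*g - 12 = -12 - 8*g)
(S(-20, 29) - 736)*(-3*(-1)) = ((-12 - 8*29) - 736)*(-3*(-1)) = ((-12 - 232) - 736)*3 = (-244 - 736)*3 = -980*3 = -2940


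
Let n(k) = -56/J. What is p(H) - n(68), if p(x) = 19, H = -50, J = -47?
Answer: 837/47 ≈ 17.809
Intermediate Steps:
n(k) = 56/47 (n(k) = -56/(-47) = -56*(-1/47) = 56/47)
p(H) - n(68) = 19 - 1*56/47 = 19 - 56/47 = 837/47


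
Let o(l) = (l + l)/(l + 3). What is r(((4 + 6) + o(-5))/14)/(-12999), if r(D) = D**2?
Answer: -75/849268 ≈ -8.8311e-5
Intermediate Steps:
o(l) = 2*l/(3 + l) (o(l) = (2*l)/(3 + l) = 2*l/(3 + l))
r(((4 + 6) + o(-5))/14)/(-12999) = (((4 + 6) + 2*(-5)/(3 - 5))/14)**2/(-12999) = ((10 + 2*(-5)/(-2))*(1/14))**2*(-1/12999) = ((10 + 2*(-5)*(-1/2))*(1/14))**2*(-1/12999) = ((10 + 5)*(1/14))**2*(-1/12999) = (15*(1/14))**2*(-1/12999) = (15/14)**2*(-1/12999) = (225/196)*(-1/12999) = -75/849268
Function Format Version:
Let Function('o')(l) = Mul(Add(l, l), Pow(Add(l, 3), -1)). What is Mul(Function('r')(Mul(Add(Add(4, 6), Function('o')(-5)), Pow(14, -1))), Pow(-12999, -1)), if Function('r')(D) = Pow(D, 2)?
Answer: Rational(-75, 849268) ≈ -8.8311e-5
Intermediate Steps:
Function('o')(l) = Mul(2, l, Pow(Add(3, l), -1)) (Function('o')(l) = Mul(Mul(2, l), Pow(Add(3, l), -1)) = Mul(2, l, Pow(Add(3, l), -1)))
Mul(Function('r')(Mul(Add(Add(4, 6), Function('o')(-5)), Pow(14, -1))), Pow(-12999, -1)) = Mul(Pow(Mul(Add(Add(4, 6), Mul(2, -5, Pow(Add(3, -5), -1))), Pow(14, -1)), 2), Pow(-12999, -1)) = Mul(Pow(Mul(Add(10, Mul(2, -5, Pow(-2, -1))), Rational(1, 14)), 2), Rational(-1, 12999)) = Mul(Pow(Mul(Add(10, Mul(2, -5, Rational(-1, 2))), Rational(1, 14)), 2), Rational(-1, 12999)) = Mul(Pow(Mul(Add(10, 5), Rational(1, 14)), 2), Rational(-1, 12999)) = Mul(Pow(Mul(15, Rational(1, 14)), 2), Rational(-1, 12999)) = Mul(Pow(Rational(15, 14), 2), Rational(-1, 12999)) = Mul(Rational(225, 196), Rational(-1, 12999)) = Rational(-75, 849268)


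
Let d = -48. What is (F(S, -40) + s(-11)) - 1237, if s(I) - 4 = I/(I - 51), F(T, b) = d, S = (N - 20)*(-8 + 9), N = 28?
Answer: -79411/62 ≈ -1280.8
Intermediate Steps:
S = 8 (S = (28 - 20)*(-8 + 9) = 8*1 = 8)
F(T, b) = -48
s(I) = 4 + I/(-51 + I) (s(I) = 4 + I/(I - 51) = 4 + I/(-51 + I))
(F(S, -40) + s(-11)) - 1237 = (-48 + (-204 + 5*(-11))/(-51 - 11)) - 1237 = (-48 + (-204 - 55)/(-62)) - 1237 = (-48 - 1/62*(-259)) - 1237 = (-48 + 259/62) - 1237 = -2717/62 - 1237 = -79411/62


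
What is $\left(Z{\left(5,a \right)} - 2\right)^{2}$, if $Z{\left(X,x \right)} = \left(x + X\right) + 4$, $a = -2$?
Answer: $25$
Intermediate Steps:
$Z{\left(X,x \right)} = 4 + X + x$ ($Z{\left(X,x \right)} = \left(X + x\right) + 4 = 4 + X + x$)
$\left(Z{\left(5,a \right)} - 2\right)^{2} = \left(\left(4 + 5 - 2\right) - 2\right)^{2} = \left(7 - 2\right)^{2} = 5^{2} = 25$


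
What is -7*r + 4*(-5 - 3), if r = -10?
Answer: 38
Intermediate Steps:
-7*r + 4*(-5 - 3) = -7*(-10) + 4*(-5 - 3) = 70 + 4*(-8) = 70 - 32 = 38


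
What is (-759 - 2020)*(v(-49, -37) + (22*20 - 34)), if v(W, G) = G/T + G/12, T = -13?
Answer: -175907921/156 ≈ -1.1276e+6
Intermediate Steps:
v(W, G) = G/156 (v(W, G) = G/(-13) + G/12 = G*(-1/13) + G*(1/12) = -G/13 + G/12 = G/156)
(-759 - 2020)*(v(-49, -37) + (22*20 - 34)) = (-759 - 2020)*((1/156)*(-37) + (22*20 - 34)) = -2779*(-37/156 + (440 - 34)) = -2779*(-37/156 + 406) = -2779*63299/156 = -175907921/156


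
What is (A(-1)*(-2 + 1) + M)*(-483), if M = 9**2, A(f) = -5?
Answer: -41538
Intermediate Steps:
M = 81
(A(-1)*(-2 + 1) + M)*(-483) = (-5*(-2 + 1) + 81)*(-483) = (-5*(-1) + 81)*(-483) = (5 + 81)*(-483) = 86*(-483) = -41538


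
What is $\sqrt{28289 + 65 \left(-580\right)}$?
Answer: $i \sqrt{9411} \approx 97.01 i$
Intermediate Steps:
$\sqrt{28289 + 65 \left(-580\right)} = \sqrt{28289 - 37700} = \sqrt{-9411} = i \sqrt{9411}$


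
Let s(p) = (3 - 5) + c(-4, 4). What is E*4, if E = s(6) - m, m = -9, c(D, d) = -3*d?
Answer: -20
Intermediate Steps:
s(p) = -14 (s(p) = (3 - 5) - 3*4 = -2 - 12 = -14)
E = -5 (E = -14 - 1*(-9) = -14 + 9 = -5)
E*4 = -5*4 = -20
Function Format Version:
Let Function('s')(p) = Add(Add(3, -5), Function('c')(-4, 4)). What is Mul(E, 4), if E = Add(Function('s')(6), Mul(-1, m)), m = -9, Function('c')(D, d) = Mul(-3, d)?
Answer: -20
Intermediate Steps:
Function('s')(p) = -14 (Function('s')(p) = Add(Add(3, -5), Mul(-3, 4)) = Add(-2, -12) = -14)
E = -5 (E = Add(-14, Mul(-1, -9)) = Add(-14, 9) = -5)
Mul(E, 4) = Mul(-5, 4) = -20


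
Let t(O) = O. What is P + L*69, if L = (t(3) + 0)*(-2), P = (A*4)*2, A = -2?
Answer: -430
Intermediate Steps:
P = -16 (P = -2*4*2 = -8*2 = -16)
L = -6 (L = (3 + 0)*(-2) = 3*(-2) = -6)
P + L*69 = -16 - 6*69 = -16 - 414 = -430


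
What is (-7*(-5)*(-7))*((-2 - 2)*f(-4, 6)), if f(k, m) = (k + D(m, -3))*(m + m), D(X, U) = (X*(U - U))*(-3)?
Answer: -47040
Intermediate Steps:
D(X, U) = 0 (D(X, U) = (X*0)*(-3) = 0*(-3) = 0)
f(k, m) = 2*k*m (f(k, m) = (k + 0)*(m + m) = k*(2*m) = 2*k*m)
(-7*(-5)*(-7))*((-2 - 2)*f(-4, 6)) = (-7*(-5)*(-7))*((-2 - 2)*(2*(-4)*6)) = (35*(-7))*(-4*(-48)) = -245*192 = -47040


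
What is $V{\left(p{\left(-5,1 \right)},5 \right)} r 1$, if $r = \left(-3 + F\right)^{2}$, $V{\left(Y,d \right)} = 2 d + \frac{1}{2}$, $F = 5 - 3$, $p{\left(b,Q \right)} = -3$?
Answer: $\frac{21}{2} \approx 10.5$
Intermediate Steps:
$F = 2$ ($F = 5 - 3 = 2$)
$V{\left(Y,d \right)} = \frac{1}{2} + 2 d$ ($V{\left(Y,d \right)} = 2 d + \frac{1}{2} = \frac{1}{2} + 2 d$)
$r = 1$ ($r = \left(-3 + 2\right)^{2} = \left(-1\right)^{2} = 1$)
$V{\left(p{\left(-5,1 \right)},5 \right)} r 1 = \left(\frac{1}{2} + 2 \cdot 5\right) 1 \cdot 1 = \left(\frac{1}{2} + 10\right) 1 \cdot 1 = \frac{21}{2} \cdot 1 \cdot 1 = \frac{21}{2} \cdot 1 = \frac{21}{2}$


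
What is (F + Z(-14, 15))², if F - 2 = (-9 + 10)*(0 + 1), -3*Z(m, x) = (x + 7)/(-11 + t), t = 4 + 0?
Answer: 7225/441 ≈ 16.383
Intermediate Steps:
t = 4
Z(m, x) = ⅓ + x/21 (Z(m, x) = -(x + 7)/(3*(-11 + 4)) = -(7 + x)/(3*(-7)) = -(7 + x)*(-1)/(3*7) = -(-1 - x/7)/3 = ⅓ + x/21)
F = 3 (F = 2 + (-9 + 10)*(0 + 1) = 2 + 1*1 = 2 + 1 = 3)
(F + Z(-14, 15))² = (3 + (⅓ + (1/21)*15))² = (3 + (⅓ + 5/7))² = (3 + 22/21)² = (85/21)² = 7225/441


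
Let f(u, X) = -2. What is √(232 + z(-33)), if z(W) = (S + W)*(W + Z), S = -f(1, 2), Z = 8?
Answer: √1007 ≈ 31.733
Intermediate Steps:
S = 2 (S = -1*(-2) = 2)
z(W) = (2 + W)*(8 + W) (z(W) = (2 + W)*(W + 8) = (2 + W)*(8 + W))
√(232 + z(-33)) = √(232 + (16 + (-33)² + 10*(-33))) = √(232 + (16 + 1089 - 330)) = √(232 + 775) = √1007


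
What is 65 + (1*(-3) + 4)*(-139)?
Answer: -74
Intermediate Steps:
65 + (1*(-3) + 4)*(-139) = 65 + (-3 + 4)*(-139) = 65 + 1*(-139) = 65 - 139 = -74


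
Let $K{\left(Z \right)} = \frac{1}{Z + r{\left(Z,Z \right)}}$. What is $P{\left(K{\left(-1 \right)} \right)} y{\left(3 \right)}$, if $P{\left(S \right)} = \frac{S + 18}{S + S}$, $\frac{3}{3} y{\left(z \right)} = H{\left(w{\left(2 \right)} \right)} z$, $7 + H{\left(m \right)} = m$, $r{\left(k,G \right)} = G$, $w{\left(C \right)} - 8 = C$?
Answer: $- \frac{315}{2} \approx -157.5$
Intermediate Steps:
$w{\left(C \right)} = 8 + C$
$H{\left(m \right)} = -7 + m$
$K{\left(Z \right)} = \frac{1}{2 Z}$ ($K{\left(Z \right)} = \frac{1}{Z + Z} = \frac{1}{2 Z}$)
$y{\left(z \right)} = 3 z$ ($y{\left(z \right)} = \left(-7 + \left(8 + 2\right)\right) z = \left(-7 + 10\right) z = 3 z$)
$P{\left(S \right)} = \frac{18 + S}{2 S}$
$P{\left(K{\left(-1 \right)} \right)} y{\left(3 \right)} = \frac{18 + \frac{1}{2 \left(-1\right)}}{2 \frac{1}{2 \left(-1\right)}} 3 \cdot 3 = \frac{18 + \frac{1}{2} \left(-1\right)}{2 \cdot \frac{1}{2} \left(-1\right)} 9 = \frac{18 - \frac{1}{2}}{2 \left(- \frac{1}{2}\right)} 9 = \frac{1}{2} \left(-2\right) \frac{35}{2} \cdot 9 = \left(- \frac{35}{2}\right) 9 = - \frac{315}{2}$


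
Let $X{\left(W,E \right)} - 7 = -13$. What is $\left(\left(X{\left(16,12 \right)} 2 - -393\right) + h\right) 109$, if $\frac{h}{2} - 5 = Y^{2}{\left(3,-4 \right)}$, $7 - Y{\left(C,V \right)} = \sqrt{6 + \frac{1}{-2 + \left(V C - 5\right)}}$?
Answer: $\frac{1037353}{19} - \frac{3052 \sqrt{2147}}{19} \approx 47155.0$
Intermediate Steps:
$X{\left(W,E \right)} = -6$ ($X{\left(W,E \right)} = 7 - 13 = -6$)
$Y{\left(C,V \right)} = 7 - \sqrt{6 + \frac{1}{-7 + C V}}$ ($Y{\left(C,V \right)} = 7 - \sqrt{6 + \frac{1}{-2 + \left(V C - 5\right)}} = 7 - \sqrt{6 + \frac{1}{-2 + \left(C V - 5\right)}} = 7 - \sqrt{6 + \frac{1}{-2 + \left(-5 + C V\right)}} = 7 - \sqrt{6 + \frac{1}{-7 + C V}}$)
$h = 10 + 2 \left(7 - \frac{\sqrt{2147}}{19}\right)^{2}$ ($h = 10 + 2 \left(7 - \sqrt{\frac{-41 + 6 \cdot 3 \left(-4\right)}{-7 + 3 \left(-4\right)}}\right)^{2} = 10 + 2 \left(7 - \sqrt{\frac{-41 - 72}{-7 - 12}}\right)^{2} = 10 + 2 \left(7 - \sqrt{\frac{1}{-19} \left(-113\right)}\right)^{2} = 10 + 2 \left(7 - \sqrt{\left(- \frac{1}{19}\right) \left(-113\right)}\right)^{2} = 10 + 2 \left(7 - \sqrt{\frac{113}{19}}\right)^{2} = 10 + 2 \left(7 - \frac{\sqrt{2147}}{19}\right)^{2} \approx 51.61$)
$\left(\left(X{\left(16,12 \right)} 2 - -393\right) + h\right) 109 = \left(\left(\left(-6\right) 2 - -393\right) + \left(\frac{2278}{19} - \frac{28 \sqrt{2147}}{19}\right)\right) 109 = \left(\left(-12 + 393\right) + \left(\frac{2278}{19} - \frac{28 \sqrt{2147}}{19}\right)\right) 109 = \left(381 + \left(\frac{2278}{19} - \frac{28 \sqrt{2147}}{19}\right)\right) 109 = \left(\frac{9517}{19} - \frac{28 \sqrt{2147}}{19}\right) 109 = \frac{1037353}{19} - \frac{3052 \sqrt{2147}}{19}$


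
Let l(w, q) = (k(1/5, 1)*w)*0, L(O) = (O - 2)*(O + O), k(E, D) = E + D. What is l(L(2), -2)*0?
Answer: 0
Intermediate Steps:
k(E, D) = D + E
L(O) = 2*O*(-2 + O) (L(O) = (-2 + O)*(2*O) = 2*O*(-2 + O))
l(w, q) = 0 (l(w, q) = ((1 + 1/5)*w)*0 = ((1 + ⅕)*w)*0 = (6*w/5)*0 = 0)
l(L(2), -2)*0 = 0*0 = 0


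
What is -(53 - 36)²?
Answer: -289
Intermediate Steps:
-(53 - 36)² = -1*17² = -1*289 = -289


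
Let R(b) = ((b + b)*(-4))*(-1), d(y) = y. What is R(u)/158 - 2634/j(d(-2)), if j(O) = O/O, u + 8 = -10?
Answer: -208158/79 ≈ -2634.9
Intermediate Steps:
u = -18 (u = -8 - 10 = -18)
j(O) = 1
R(b) = 8*b (R(b) = ((2*b)*(-4))*(-1) = -8*b*(-1) = 8*b)
R(u)/158 - 2634/j(d(-2)) = (8*(-18))/158 - 2634/1 = -144*1/158 - 2634*1 = -72/79 - 2634 = -208158/79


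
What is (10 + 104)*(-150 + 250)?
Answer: 11400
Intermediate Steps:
(10 + 104)*(-150 + 250) = 114*100 = 11400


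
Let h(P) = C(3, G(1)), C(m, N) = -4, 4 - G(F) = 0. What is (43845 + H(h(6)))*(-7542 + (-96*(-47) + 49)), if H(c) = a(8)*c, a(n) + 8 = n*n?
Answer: -130034201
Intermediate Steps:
a(n) = -8 + n² (a(n) = -8 + n*n = -8 + n²)
G(F) = 4 (G(F) = 4 - 1*0 = 4 + 0 = 4)
h(P) = -4
H(c) = 56*c (H(c) = (-8 + 8²)*c = (-8 + 64)*c = 56*c)
(43845 + H(h(6)))*(-7542 + (-96*(-47) + 49)) = (43845 + 56*(-4))*(-7542 + (-96*(-47) + 49)) = (43845 - 224)*(-7542 + (4512 + 49)) = 43621*(-7542 + 4561) = 43621*(-2981) = -130034201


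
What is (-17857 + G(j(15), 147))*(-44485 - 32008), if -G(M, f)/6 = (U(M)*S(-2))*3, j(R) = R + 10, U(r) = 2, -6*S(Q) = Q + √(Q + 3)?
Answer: 1366394459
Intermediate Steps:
S(Q) = -Q/6 - √(3 + Q)/6 (S(Q) = -(Q + √(Q + 3))/6 = -(Q + √(3 + Q))/6 = -Q/6 - √(3 + Q)/6)
j(R) = 10 + R
G(M, f) = -6 (G(M, f) = -6*2*(-⅙*(-2) - √(3 - 2)/6)*3 = -6*2*(⅓ - √1/6)*3 = -6*2*(⅓ - ⅙*1)*3 = -6*2*(⅓ - ⅙)*3 = -6*2*(⅙)*3 = -2*3 = -6*1 = -6)
(-17857 + G(j(15), 147))*(-44485 - 32008) = (-17857 - 6)*(-44485 - 32008) = -17863*(-76493) = 1366394459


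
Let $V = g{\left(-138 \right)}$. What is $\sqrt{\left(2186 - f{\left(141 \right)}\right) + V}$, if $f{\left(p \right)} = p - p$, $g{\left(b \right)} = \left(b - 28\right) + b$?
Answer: $\sqrt{1882} \approx 43.382$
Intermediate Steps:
$g{\left(b \right)} = -28 + 2 b$ ($g{\left(b \right)} = \left(-28 + b\right) + b = -28 + 2 b$)
$f{\left(p \right)} = 0$
$V = -304$ ($V = -28 + 2 \left(-138\right) = -28 - 276 = -304$)
$\sqrt{\left(2186 - f{\left(141 \right)}\right) + V} = \sqrt{\left(2186 - 0\right) - 304} = \sqrt{\left(2186 + 0\right) - 304} = \sqrt{2186 - 304} = \sqrt{1882}$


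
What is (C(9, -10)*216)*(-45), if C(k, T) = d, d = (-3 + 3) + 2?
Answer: -19440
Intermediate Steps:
d = 2 (d = 0 + 2 = 2)
C(k, T) = 2
(C(9, -10)*216)*(-45) = (2*216)*(-45) = 432*(-45) = -19440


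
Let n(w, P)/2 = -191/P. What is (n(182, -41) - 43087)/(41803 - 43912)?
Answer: 1766185/86469 ≈ 20.426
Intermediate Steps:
n(w, P) = -382/P (n(w, P) = 2*(-191/P) = -382/P)
(n(182, -41) - 43087)/(41803 - 43912) = (-382/(-41) - 43087)/(41803 - 43912) = (-382*(-1/41) - 43087)/(-2109) = (382/41 - 43087)*(-1/2109) = -1766185/41*(-1/2109) = 1766185/86469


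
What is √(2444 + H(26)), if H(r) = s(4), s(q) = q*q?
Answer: 2*√615 ≈ 49.598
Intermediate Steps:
s(q) = q²
H(r) = 16 (H(r) = 4² = 16)
√(2444 + H(26)) = √(2444 + 16) = √2460 = 2*√615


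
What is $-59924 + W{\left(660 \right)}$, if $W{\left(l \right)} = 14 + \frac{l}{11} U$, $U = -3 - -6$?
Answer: $-59730$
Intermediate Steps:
$U = 3$ ($U = -3 + 6 = 3$)
$W{\left(l \right)} = 14 + \frac{3 l}{11}$ ($W{\left(l \right)} = 14 + \frac{l}{11} \cdot 3 = 14 + \frac{3 l}{11}$)
$-59924 + W{\left(660 \right)} = -59924 + \left(14 + \frac{3}{11} \cdot 660\right) = -59924 + \left(14 + 180\right) = -59924 + 194 = -59730$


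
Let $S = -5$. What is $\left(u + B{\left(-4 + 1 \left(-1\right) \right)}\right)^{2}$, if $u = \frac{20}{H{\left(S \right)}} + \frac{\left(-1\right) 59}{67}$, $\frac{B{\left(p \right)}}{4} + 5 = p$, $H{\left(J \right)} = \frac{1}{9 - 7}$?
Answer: $\frac{3481}{4489} \approx 0.77545$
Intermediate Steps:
$H{\left(J \right)} = \frac{1}{2}$
$B{\left(p \right)} = -20 + 4 p$
$u = \frac{2621}{67}$ ($u = 20 \frac{1}{\frac{1}{2}} + \frac{\left(-1\right) 59}{67} = 20 \cdot 2 - \frac{59}{67} = 40 - \frac{59}{67} = \frac{2621}{67} \approx 39.119$)
$\left(u + B{\left(-4 + 1 \left(-1\right) \right)}\right)^{2} = \left(\frac{2621}{67} - \left(20 - 4 \left(-4 + 1 \left(-1\right)\right)\right)\right)^{2} = \left(\frac{2621}{67} - \left(20 - 4 \left(-4 - 1\right)\right)\right)^{2} = \left(\frac{2621}{67} + \left(-20 + 4 \left(-5\right)\right)\right)^{2} = \left(\frac{2621}{67} - 40\right)^{2} = \left(- \frac{59}{67}\right)^{2} = \frac{3481}{4489}$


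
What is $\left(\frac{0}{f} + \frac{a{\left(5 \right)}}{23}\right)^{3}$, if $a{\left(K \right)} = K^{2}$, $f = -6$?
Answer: $\frac{15625}{12167} \approx 1.2842$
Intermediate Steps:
$\left(\frac{0}{f} + \frac{a{\left(5 \right)}}{23}\right)^{3} = \left(\frac{0}{-6} + \frac{5^{2}}{23}\right)^{3} = \left(0 \left(- \frac{1}{6}\right) + 25 \cdot \frac{1}{23}\right)^{3} = \left(0 + \frac{25}{23}\right)^{3} = \left(\frac{25}{23}\right)^{3} = \frac{15625}{12167}$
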